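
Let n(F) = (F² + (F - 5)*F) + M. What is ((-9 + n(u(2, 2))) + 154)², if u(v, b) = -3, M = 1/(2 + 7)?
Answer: 2569609/81 ≈ 31724.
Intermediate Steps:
M = ⅑ (M = 1/9 = ⅑ ≈ 0.11111)
n(F) = ⅑ + F² + F*(-5 + F) (n(F) = (F² + (F - 5)*F) + ⅑ = (F² + (-5 + F)*F) + ⅑ = (F² + F*(-5 + F)) + ⅑ = ⅑ + F² + F*(-5 + F))
((-9 + n(u(2, 2))) + 154)² = ((-9 + (⅑ - 5*(-3) + 2*(-3)²)) + 154)² = ((-9 + (⅑ + 15 + 2*9)) + 154)² = ((-9 + (⅑ + 15 + 18)) + 154)² = ((-9 + 298/9) + 154)² = (217/9 + 154)² = (1603/9)² = 2569609/81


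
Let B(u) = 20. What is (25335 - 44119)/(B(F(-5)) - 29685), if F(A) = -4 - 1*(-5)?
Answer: 18784/29665 ≈ 0.63320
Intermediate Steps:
F(A) = 1 (F(A) = -4 + 5 = 1)
(25335 - 44119)/(B(F(-5)) - 29685) = (25335 - 44119)/(20 - 29685) = -18784/(-29665) = -18784*(-1/29665) = 18784/29665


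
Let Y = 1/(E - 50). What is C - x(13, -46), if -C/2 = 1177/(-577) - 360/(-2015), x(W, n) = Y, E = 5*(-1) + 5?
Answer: 43511231/11626550 ≈ 3.7424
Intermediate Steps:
E = 0 (E = -5 + 5 = 0)
Y = -1/50 (Y = 1/(0 - 50) = 1/(-50) = -1/50 ≈ -0.020000)
x(W, n) = -1/50
C = 865574/232531 (C = -2*(1177/(-577) - 360/(-2015)) = -2*(1177*(-1/577) - 360*(-1/2015)) = -2*(-1177/577 + 72/403) = -2*(-432787/232531) = 865574/232531 ≈ 3.7224)
C - x(13, -46) = 865574/232531 - 1*(-1/50) = 865574/232531 + 1/50 = 43511231/11626550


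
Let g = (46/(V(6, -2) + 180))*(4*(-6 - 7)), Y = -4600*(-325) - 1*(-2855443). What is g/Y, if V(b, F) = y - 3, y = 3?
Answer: -598/195769935 ≈ -3.0546e-6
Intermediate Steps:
V(b, F) = 0 (V(b, F) = 3 - 3 = 0)
Y = 4350443 (Y = 1495000 + 2855443 = 4350443)
g = -598/45 (g = (46/(0 + 180))*(4*(-6 - 7)) = (46/180)*(4*(-13)) = ((1/180)*46)*(-52) = (23/90)*(-52) = -598/45 ≈ -13.289)
g/Y = -598/45/4350443 = -598/45*1/4350443 = -598/195769935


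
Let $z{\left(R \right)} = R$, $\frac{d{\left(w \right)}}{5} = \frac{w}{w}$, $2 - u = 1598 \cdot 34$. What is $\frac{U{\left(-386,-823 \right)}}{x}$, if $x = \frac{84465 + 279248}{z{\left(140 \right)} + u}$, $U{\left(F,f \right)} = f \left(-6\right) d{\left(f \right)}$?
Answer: $- \frac{1337951100}{363713} \approx -3678.6$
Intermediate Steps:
$u = -54330$ ($u = 2 - 1598 \cdot 34 = 2 - 54332 = -54330$)
$d{\left(w \right)} = 5$ ($d{\left(w \right)} = 5 \frac{w}{w} = 5 \cdot 1 = 5$)
$U{\left(F,f \right)} = - 30 f$ ($U{\left(F,f \right)} = f \left(-6\right) 5 = - 6 f 5 = - 30 f$)
$x = - \frac{363713}{54190}$ ($x = \frac{84465 + 279248}{140 - 54330} = \frac{363713}{-54190} = 363713 \left(- \frac{1}{54190}\right) = - \frac{363713}{54190} \approx -6.7118$)
$\frac{U{\left(-386,-823 \right)}}{x} = \frac{\left(-30\right) \left(-823\right)}{- \frac{363713}{54190}} = 24690 \left(- \frac{54190}{363713}\right) = - \frac{1337951100}{363713}$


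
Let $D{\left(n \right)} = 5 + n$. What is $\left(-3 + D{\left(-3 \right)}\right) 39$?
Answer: $-39$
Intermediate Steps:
$\left(-3 + D{\left(-3 \right)}\right) 39 = \left(-3 + \left(5 - 3\right)\right) 39 = \left(-3 + 2\right) 39 = \left(-1\right) 39 = -39$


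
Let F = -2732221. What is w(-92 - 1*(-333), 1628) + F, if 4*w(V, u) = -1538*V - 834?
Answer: -2825094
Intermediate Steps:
w(V, u) = -417/2 - 769*V/2 (w(V, u) = (-1538*V - 834)/4 = (-834 - 1538*V)/4 = -417/2 - 769*V/2)
w(-92 - 1*(-333), 1628) + F = (-417/2 - 769*(-92 - 1*(-333))/2) - 2732221 = (-417/2 - 769*(-92 + 333)/2) - 2732221 = (-417/2 - 769/2*241) - 2732221 = (-417/2 - 185329/2) - 2732221 = -92873 - 2732221 = -2825094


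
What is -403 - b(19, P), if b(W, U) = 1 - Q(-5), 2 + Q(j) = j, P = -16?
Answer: -411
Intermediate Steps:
Q(j) = -2 + j
b(W, U) = 8 (b(W, U) = 1 - (-2 - 5) = 1 - 1*(-7) = 1 + 7 = 8)
-403 - b(19, P) = -403 - 1*8 = -403 - 8 = -411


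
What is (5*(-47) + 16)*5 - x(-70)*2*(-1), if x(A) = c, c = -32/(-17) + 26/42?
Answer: -389129/357 ≈ -1090.0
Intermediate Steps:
c = 893/357 (c = -32*(-1/17) + 26*(1/42) = 32/17 + 13/21 = 893/357 ≈ 2.5014)
x(A) = 893/357
(5*(-47) + 16)*5 - x(-70)*2*(-1) = (5*(-47) + 16)*5 - 893*2*(-1)/357 = (-235 + 16)*5 - 893*(-2)/357 = -219*5 - 1*(-1786/357) = -1095 + 1786/357 = -389129/357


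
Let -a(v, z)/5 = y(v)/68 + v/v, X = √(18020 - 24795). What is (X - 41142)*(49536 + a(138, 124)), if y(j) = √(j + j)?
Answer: -(41142 - 5*I*√271)*(1684054 - 5*√69)/34 ≈ -2.0378e+9 + 4.0768e+6*I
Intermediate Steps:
y(j) = √2*√j (y(j) = √(2*j) = √2*√j)
X = 5*I*√271 (X = √(-6775) = 5*I*√271 ≈ 82.31*I)
a(v, z) = -5 - 5*√2*√v/68 (a(v, z) = -5*((√2*√v)/68 + v/v) = -5*((√2*√v)*(1/68) + 1) = -5*(√2*√v/68 + 1) = -5*(1 + √2*√v/68) = -5 - 5*√2*√v/68)
(X - 41142)*(49536 + a(138, 124)) = (5*I*√271 - 41142)*(49536 + (-5 - 5*√2*√138/68)) = (-41142 + 5*I*√271)*(49536 + (-5 - 5*√69/34)) = (-41142 + 5*I*√271)*(49531 - 5*√69/34)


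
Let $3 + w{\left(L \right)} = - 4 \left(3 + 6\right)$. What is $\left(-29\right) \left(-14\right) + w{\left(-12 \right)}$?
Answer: $367$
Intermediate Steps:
$w{\left(L \right)} = -39$ ($w{\left(L \right)} = -3 - 4 \left(3 + 6\right) = -3 - 36 = -39$)
$\left(-29\right) \left(-14\right) + w{\left(-12 \right)} = \left(-29\right) \left(-14\right) - 39 = 406 - 39 = 367$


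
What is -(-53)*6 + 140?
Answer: 458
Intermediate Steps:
-(-53)*6 + 140 = -53*(-6) + 140 = 318 + 140 = 458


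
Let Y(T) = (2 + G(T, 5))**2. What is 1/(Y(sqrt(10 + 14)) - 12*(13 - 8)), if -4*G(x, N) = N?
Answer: -16/951 ≈ -0.016824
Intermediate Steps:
G(x, N) = -N/4
Y(T) = 9/16 (Y(T) = (2 - 1/4*5)**2 = (2 - 5/4)**2 = (3/4)**2 = 9/16)
1/(Y(sqrt(10 + 14)) - 12*(13 - 8)) = 1/(9/16 - 12*(13 - 8)) = 1/(9/16 - 12*5) = 1/(9/16 - 60) = 1/(-951/16) = -16/951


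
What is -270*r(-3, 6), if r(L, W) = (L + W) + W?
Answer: -2430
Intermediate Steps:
r(L, W) = L + 2*W
-270*r(-3, 6) = -270*(-3 + 2*6) = -270*(-3 + 12) = -270*9 = -2430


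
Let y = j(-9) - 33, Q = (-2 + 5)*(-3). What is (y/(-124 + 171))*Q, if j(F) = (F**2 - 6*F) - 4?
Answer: -882/47 ≈ -18.766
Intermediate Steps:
j(F) = -4 + F**2 - 6*F
Q = -9 (Q = 3*(-3) = -9)
y = 98 (y = (-4 + (-9)**2 - 6*(-9)) - 33 = (-4 + 81 + 54) - 33 = 131 - 33 = 98)
(y/(-124 + 171))*Q = (98/(-124 + 171))*(-9) = (98/47)*(-9) = -882/47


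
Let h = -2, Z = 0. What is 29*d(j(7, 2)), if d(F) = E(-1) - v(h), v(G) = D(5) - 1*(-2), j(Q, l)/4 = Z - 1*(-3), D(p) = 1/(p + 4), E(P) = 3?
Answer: 232/9 ≈ 25.778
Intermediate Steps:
D(p) = 1/(4 + p)
j(Q, l) = 12 (j(Q, l) = 4*(0 - 1*(-3)) = 4*(0 + 3) = 4*3 = 12)
v(G) = 19/9 (v(G) = 1/(4 + 5) - 1*(-2) = 1/9 + 2 = ⅑ + 2 = 19/9)
d(F) = 8/9 (d(F) = 3 - 1*19/9 = 3 - 19/9 = 8/9)
29*d(j(7, 2)) = 29*(8/9) = 232/9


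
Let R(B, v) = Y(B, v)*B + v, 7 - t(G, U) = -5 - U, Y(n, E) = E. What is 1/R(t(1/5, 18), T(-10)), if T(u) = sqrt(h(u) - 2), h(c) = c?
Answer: -I*sqrt(3)/186 ≈ -0.0093121*I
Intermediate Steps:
t(G, U) = 12 + U (t(G, U) = 7 - (-5 - U) = 7 + (5 + U) = 12 + U)
T(u) = sqrt(-2 + u) (T(u) = sqrt(u - 2) = sqrt(-2 + u))
R(B, v) = v + B*v (R(B, v) = v*B + v = B*v + v = v + B*v)
1/R(t(1/5, 18), T(-10)) = 1/(sqrt(-2 - 10)*(1 + (12 + 18))) = 1/(sqrt(-12)*(1 + 30)) = 1/((2*I*sqrt(3))*31) = 1/(62*I*sqrt(3)) = -I*sqrt(3)/186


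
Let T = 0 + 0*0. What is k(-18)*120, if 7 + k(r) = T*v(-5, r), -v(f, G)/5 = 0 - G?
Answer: -840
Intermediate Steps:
T = 0 (T = 0 + 0 = 0)
v(f, G) = 5*G (v(f, G) = -5*(0 - G) = -(-5)*G = 5*G)
k(r) = -7 (k(r) = -7 + 0*(5*r) = -7 + 0 = -7)
k(-18)*120 = -7*120 = -840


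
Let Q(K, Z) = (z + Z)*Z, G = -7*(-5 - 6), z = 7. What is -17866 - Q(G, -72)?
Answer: -22546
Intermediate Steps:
G = 77 (G = -7*(-11) = 77)
Q(K, Z) = Z*(7 + Z) (Q(K, Z) = (7 + Z)*Z = Z*(7 + Z))
-17866 - Q(G, -72) = -17866 - (-72)*(7 - 72) = -17866 - (-72)*(-65) = -17866 - 1*4680 = -17866 - 4680 = -22546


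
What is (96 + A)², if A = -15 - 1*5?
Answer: 5776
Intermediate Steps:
A = -20 (A = -15 - 5 = -20)
(96 + A)² = (96 - 20)² = 76² = 5776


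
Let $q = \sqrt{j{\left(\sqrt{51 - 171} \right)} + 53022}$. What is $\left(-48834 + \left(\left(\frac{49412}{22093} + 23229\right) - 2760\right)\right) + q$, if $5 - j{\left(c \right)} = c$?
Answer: $- \frac{626618533}{22093} + \sqrt{53027 - 2 i \sqrt{30}} \approx -28133.0 - 0.023786 i$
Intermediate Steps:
$j{\left(c \right)} = 5 - c$
$q = \sqrt{53027 - 2 i \sqrt{30}}$ ($q = \sqrt{\left(5 - \sqrt{51 - 171}\right) + 53022} = \sqrt{\left(5 - \sqrt{-120}\right) + 53022} = \sqrt{\left(5 - 2 i \sqrt{30}\right) + 53022} = \sqrt{53027 - 2 i \sqrt{30}} \approx 230.28 - 0.024 i$)
$\left(-48834 + \left(\left(\frac{49412}{22093} + 23229\right) - 2760\right)\right) + q = \left(-48834 + \left(\left(\frac{49412}{22093} + 23229\right) - 2760\right)\right) + \sqrt{53027 - 2 i \sqrt{30}} = \left(-48834 + \left(\frac{513247709}{22093} - 2760\right)\right) + \sqrt{53027 - 2 i \sqrt{30}} = \left(-48834 + \frac{452271029}{22093}\right) + \sqrt{53027 - 2 i \sqrt{30}} = - \frac{626618533}{22093} + \sqrt{53027 - 2 i \sqrt{30}}$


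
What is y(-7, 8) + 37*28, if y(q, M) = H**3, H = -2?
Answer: 1028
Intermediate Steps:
y(q, M) = -8 (y(q, M) = (-2)**3 = -8)
y(-7, 8) + 37*28 = -8 + 37*28 = -8 + 1036 = 1028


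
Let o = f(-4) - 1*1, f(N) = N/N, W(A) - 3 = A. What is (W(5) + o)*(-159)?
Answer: -1272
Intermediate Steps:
W(A) = 3 + A
f(N) = 1
o = 0 (o = 1 - 1*1 = 1 - 1 = 0)
(W(5) + o)*(-159) = ((3 + 5) + 0)*(-159) = (8 + 0)*(-159) = 8*(-159) = -1272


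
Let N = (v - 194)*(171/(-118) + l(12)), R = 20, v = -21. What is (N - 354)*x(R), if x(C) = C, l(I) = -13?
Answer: 3248030/59 ≈ 55051.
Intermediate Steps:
N = 366575/118 (N = (-21 - 194)*(171/(-118) - 13) = -215*(171*(-1/118) - 13) = -215*(-171/118 - 13) = -215*(-1705/118) = 366575/118 ≈ 3106.6)
(N - 354)*x(R) = (366575/118 - 354)*20 = (324803/118)*20 = 3248030/59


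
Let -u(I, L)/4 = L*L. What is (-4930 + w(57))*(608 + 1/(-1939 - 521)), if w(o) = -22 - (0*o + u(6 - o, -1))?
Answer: -1850154923/615 ≈ -3.0084e+6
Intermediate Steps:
u(I, L) = -4*L² (u(I, L) = -4*L*L = -4*L²)
w(o) = -18 (w(o) = -22 - (0*o - 4*(-1)²) = -22 - (0 - 4*1) = -22 - (0 - 4) = -22 - 1*(-4) = -22 + 4 = -18)
(-4930 + w(57))*(608 + 1/(-1939 - 521)) = (-4930 - 18)*(608 + 1/(-1939 - 521)) = -4948*(608 + 1/(-2460)) = -4948*(608 - 1/2460) = -4948*1495679/2460 = -1850154923/615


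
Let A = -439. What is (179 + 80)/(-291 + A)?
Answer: -259/730 ≈ -0.35479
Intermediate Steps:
(179 + 80)/(-291 + A) = (179 + 80)/(-291 - 439) = 259/(-730) = 259*(-1/730) = -259/730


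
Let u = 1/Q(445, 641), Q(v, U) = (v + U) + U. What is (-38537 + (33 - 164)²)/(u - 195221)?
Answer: 18458176/168573333 ≈ 0.10950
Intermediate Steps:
Q(v, U) = v + 2*U (Q(v, U) = (U + v) + U = v + 2*U)
u = 1/1727 (u = 1/(445 + 2*641) = 1/(445 + 1282) = 1/1727 ≈ 0.00057904)
(-38537 + (33 - 164)²)/(u - 195221) = (-38537 + (33 - 164)²)/(1/1727 - 195221) = (-38537 + (-131)²)/(-337146666/1727) = (-38537 + 17161)*(-1727/337146666) = -21376*(-1727/337146666) = 18458176/168573333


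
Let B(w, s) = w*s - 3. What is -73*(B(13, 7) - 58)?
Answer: -2190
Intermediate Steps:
B(w, s) = -3 + s*w (B(w, s) = s*w - 3 = -3 + s*w)
-73*(B(13, 7) - 58) = -73*((-3 + 7*13) - 58) = -73*((-3 + 91) - 58) = -73*(88 - 58) = -73*30 = -2190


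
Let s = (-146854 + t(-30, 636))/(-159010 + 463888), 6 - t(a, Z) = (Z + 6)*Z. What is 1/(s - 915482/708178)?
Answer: -53976973071/168065604919 ≈ -0.32117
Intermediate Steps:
t(a, Z) = 6 - Z*(6 + Z) (t(a, Z) = 6 - (Z + 6)*Z = 6 - (6 + Z)*Z = 6 - Z*(6 + Z))
s = -277580/152439 (s = (-146854 + (6 - 1*636² - 6*636))/(-159010 + 463888) = (-146854 + (6 - 1*404496 - 3816))/304878 = (-146854 + (6 - 404496 - 3816))*(1/304878) = (-146854 - 408306)*(1/304878) = -555160*1/304878 = -277580/152439 ≈ -1.8209)
1/(s - 915482/708178) = 1/(-277580/152439 - 915482/708178) = 1/(-277580/152439 - 915482*1/708178) = 1/(-277580/152439 - 457741/354089) = 1/(-168065604919/53976973071) = -53976973071/168065604919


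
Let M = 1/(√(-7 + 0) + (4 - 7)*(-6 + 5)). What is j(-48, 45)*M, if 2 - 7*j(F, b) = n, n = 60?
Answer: -87/56 + 29*I*√7/56 ≈ -1.5536 + 1.3701*I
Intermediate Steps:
j(F, b) = -58/7 (j(F, b) = 2/7 - ⅐*60 = 2/7 - 60/7 = -58/7)
M = 1/(3 + I*√7) (M = 1/(√(-7) - 3*(-1)) = 1/(I*√7 + 3) = 1/(3 + I*√7) ≈ 0.1875 - 0.16536*I)
j(-48, 45)*M = -58*(3/16 - I*√7/16)/7 = -87/56 + 29*I*√7/56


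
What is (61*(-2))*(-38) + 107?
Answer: 4743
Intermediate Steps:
(61*(-2))*(-38) + 107 = -122*(-38) + 107 = 4636 + 107 = 4743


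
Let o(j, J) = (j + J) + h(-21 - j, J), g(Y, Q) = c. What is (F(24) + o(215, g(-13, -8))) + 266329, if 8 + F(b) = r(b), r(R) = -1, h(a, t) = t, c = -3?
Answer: 266529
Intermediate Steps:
g(Y, Q) = -3
o(j, J) = j + 2*J (o(j, J) = (j + J) + J = (J + j) + J = j + 2*J)
F(b) = -9 (F(b) = -8 - 1 = -9)
(F(24) + o(215, g(-13, -8))) + 266329 = (-9 + (215 + 2*(-3))) + 266329 = (-9 + (215 - 6)) + 266329 = (-9 + 209) + 266329 = 200 + 266329 = 266529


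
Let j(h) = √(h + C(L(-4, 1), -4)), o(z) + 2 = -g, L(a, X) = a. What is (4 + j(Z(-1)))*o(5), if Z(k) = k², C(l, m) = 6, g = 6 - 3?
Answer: -20 - 5*√7 ≈ -33.229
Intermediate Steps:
g = 3
o(z) = -5 (o(z) = -2 - 1*3 = -2 - 3 = -5)
j(h) = √(6 + h) (j(h) = √(h + 6) = √(6 + h))
(4 + j(Z(-1)))*o(5) = (4 + √(6 + (-1)²))*(-5) = (4 + √(6 + 1))*(-5) = (4 + √7)*(-5) = -20 - 5*√7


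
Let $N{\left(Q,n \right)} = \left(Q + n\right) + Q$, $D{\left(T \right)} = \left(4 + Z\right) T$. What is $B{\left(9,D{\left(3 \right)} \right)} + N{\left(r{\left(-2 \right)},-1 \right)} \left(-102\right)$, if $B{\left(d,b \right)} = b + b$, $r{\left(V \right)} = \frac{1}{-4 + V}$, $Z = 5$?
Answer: $190$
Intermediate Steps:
$D{\left(T \right)} = 9 T$ ($D{\left(T \right)} = \left(4 + 5\right) T = 9 T$)
$B{\left(d,b \right)} = 2 b$
$N{\left(Q,n \right)} = n + 2 Q$
$B{\left(9,D{\left(3 \right)} \right)} + N{\left(r{\left(-2 \right)},-1 \right)} \left(-102\right) = 2 \cdot 9 \cdot 3 + \left(-1 + \frac{2}{-4 - 2}\right) \left(-102\right) = 2 \cdot 27 + \left(-1 + \frac{2}{-6}\right) \left(-102\right) = 54 + \left(-1 + 2 \left(- \frac{1}{6}\right)\right) \left(-102\right) = 54 + \left(-1 - \frac{1}{3}\right) \left(-102\right) = 54 - -136 = 54 + 136 = 190$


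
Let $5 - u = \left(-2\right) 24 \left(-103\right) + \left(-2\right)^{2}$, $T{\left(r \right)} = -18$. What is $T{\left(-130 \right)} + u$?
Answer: $-4961$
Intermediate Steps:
$u = -4943$ ($u = 5 - \left(\left(-2\right) 24 \left(-103\right) + \left(-2\right)^{2}\right) = 5 - \left(\left(-48\right) \left(-103\right) + 4\right) = 5 - \left(4944 + 4\right) = 5 - 4948 = -4943$)
$T{\left(-130 \right)} + u = -18 - 4943 = -4961$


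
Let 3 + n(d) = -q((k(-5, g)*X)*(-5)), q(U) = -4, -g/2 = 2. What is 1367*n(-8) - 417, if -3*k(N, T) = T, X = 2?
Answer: 950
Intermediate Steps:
g = -4 (g = -2*2 = -4)
k(N, T) = -T/3
n(d) = 1 (n(d) = -3 - 1*(-4) = -3 + 4 = 1)
1367*n(-8) - 417 = 1367*1 - 417 = 1367 - 417 = 950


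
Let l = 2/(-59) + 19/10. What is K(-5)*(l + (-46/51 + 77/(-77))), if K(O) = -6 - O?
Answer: 1079/30090 ≈ 0.035859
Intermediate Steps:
l = 1101/590 (l = 2*(-1/59) + 19*(1/10) = -2/59 + 19/10 = 1101/590 ≈ 1.8661)
K(-5)*(l + (-46/51 + 77/(-77))) = (-6 - 1*(-5))*(1101/590 + (-46/51 + 77/(-77))) = (-6 + 5)*(1101/590 + (-46*1/51 + 77*(-1/77))) = -(1101/590 + (-46/51 - 1)) = -(1101/590 - 97/51) = -1*(-1079/30090) = 1079/30090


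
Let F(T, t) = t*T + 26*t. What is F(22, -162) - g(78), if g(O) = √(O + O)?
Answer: -7776 - 2*√39 ≈ -7788.5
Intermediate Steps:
F(T, t) = 26*t + T*t (F(T, t) = T*t + 26*t = 26*t + T*t)
g(O) = √2*√O (g(O) = √(2*O) = √2*√O)
F(22, -162) - g(78) = -162*(26 + 22) - √2*√78 = -162*48 - 2*√39 = -7776 - 2*√39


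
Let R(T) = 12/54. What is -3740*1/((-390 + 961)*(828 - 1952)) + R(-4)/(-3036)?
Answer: 12613519/2192081562 ≈ 0.0057541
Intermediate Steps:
R(T) = 2/9 (R(T) = 12*(1/54) = 2/9)
-3740*1/((-390 + 961)*(828 - 1952)) + R(-4)/(-3036) = -3740*1/((-390 + 961)*(828 - 1952)) + (2/9)/(-3036) = -3740/(571*(-1124)) + (2/9)*(-1/3036) = -3740/(-641804) - 1/13662 = -3740*(-1/641804) - 1/13662 = 935/160451 - 1/13662 = 12613519/2192081562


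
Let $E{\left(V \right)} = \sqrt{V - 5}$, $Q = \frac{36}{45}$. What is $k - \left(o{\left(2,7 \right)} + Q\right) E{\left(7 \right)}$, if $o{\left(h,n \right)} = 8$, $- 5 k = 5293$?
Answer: $- \frac{5293}{5} - \frac{44 \sqrt{2}}{5} \approx -1071.0$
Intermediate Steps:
$k = - \frac{5293}{5}$ ($k = \left(- \frac{1}{5}\right) 5293 = - \frac{5293}{5} \approx -1058.6$)
$Q = \frac{4}{5}$ ($Q = 36 \cdot \frac{1}{45} = \frac{4}{5} \approx 0.8$)
$E{\left(V \right)} = \sqrt{-5 + V}$
$k - \left(o{\left(2,7 \right)} + Q\right) E{\left(7 \right)} = - \frac{5293}{5} - \left(8 + \frac{4}{5}\right) \sqrt{-5 + 7} = - \frac{5293}{5} - \frac{44 \sqrt{2}}{5}$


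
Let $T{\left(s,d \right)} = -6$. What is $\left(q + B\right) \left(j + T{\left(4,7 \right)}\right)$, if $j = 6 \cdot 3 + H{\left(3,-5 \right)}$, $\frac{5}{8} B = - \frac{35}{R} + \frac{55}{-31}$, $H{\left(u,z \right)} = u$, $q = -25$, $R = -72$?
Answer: $- \frac{37750}{93} \approx -405.91$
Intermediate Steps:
$B = - \frac{575}{279}$ ($B = \frac{8 \left(- \frac{35}{-72} + \frac{55}{-31}\right)}{5} = \frac{8 \left(\left(-35\right) \left(- \frac{1}{72}\right) + 55 \left(- \frac{1}{31}\right)\right)}{5} = \frac{8 \left(\frac{35}{72} - \frac{55}{31}\right)}{5} = \frac{8}{5} \left(- \frac{2875}{2232}\right) = - \frac{575}{279} \approx -2.0609$)
$j = 21$ ($j = 6 \cdot 3 + 3 = 18 + 3 = 21$)
$\left(q + B\right) \left(j + T{\left(4,7 \right)}\right) = \left(-25 - \frac{575}{279}\right) \left(21 - 6\right) = \left(- \frac{7550}{279}\right) 15 = - \frac{37750}{93}$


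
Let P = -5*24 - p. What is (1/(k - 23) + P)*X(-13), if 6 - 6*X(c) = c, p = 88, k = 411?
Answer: -511119/776 ≈ -658.66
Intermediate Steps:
X(c) = 1 - c/6
P = -208 (P = -5*24 - 1*88 = -120 - 88 = -208)
(1/(k - 23) + P)*X(-13) = (1/(411 - 23) - 208)*(1 - ⅙*(-13)) = (1/388 - 208)*(1 + 13/6) = (1/388 - 208)*(19/6) = -80703/388*19/6 = -511119/776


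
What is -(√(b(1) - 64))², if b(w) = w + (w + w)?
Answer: 61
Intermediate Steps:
b(w) = 3*w (b(w) = w + 2*w = 3*w)
-(√(b(1) - 64))² = -(√(3*1 - 64))² = -(√(3 - 64))² = -(√(-61))² = -(I*√61)² = -1*(-61) = 61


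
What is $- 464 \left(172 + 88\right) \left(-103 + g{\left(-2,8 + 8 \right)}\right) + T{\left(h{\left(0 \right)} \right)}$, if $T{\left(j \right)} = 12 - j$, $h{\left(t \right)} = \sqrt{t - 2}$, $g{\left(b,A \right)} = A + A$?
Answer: $8565452 - i \sqrt{2} \approx 8.5655 \cdot 10^{6} - 1.4142 i$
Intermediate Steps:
$g{\left(b,A \right)} = 2 A$
$h{\left(t \right)} = \sqrt{-2 + t}$
$- 464 \left(172 + 88\right) \left(-103 + g{\left(-2,8 + 8 \right)}\right) + T{\left(h{\left(0 \right)} \right)} = - 464 \left(172 + 88\right) \left(-103 + 2 \left(8 + 8\right)\right) + \left(12 - \sqrt{-2 + 0}\right) = - 464 \cdot 260 \left(-103 + 2 \cdot 16\right) + \left(12 - \sqrt{-2}\right) = - 464 \cdot 260 \left(-103 + 32\right) + \left(12 - i \sqrt{2}\right) = - 464 \cdot 260 \left(-71\right) + \left(12 - i \sqrt{2}\right) = \left(-464\right) \left(-18460\right) + \left(12 - i \sqrt{2}\right) = 8565440 + \left(12 - i \sqrt{2}\right) = 8565452 - i \sqrt{2}$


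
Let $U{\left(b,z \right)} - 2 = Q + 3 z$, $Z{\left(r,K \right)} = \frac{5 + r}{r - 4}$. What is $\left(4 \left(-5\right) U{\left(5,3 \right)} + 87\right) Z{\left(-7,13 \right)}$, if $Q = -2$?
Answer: $- \frac{186}{11} \approx -16.909$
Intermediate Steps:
$Z{\left(r,K \right)} = \frac{5 + r}{-4 + r}$
$U{\left(b,z \right)} = 3 z$ ($U{\left(b,z \right)} = 2 + \left(-2 + 3 z\right) = 3 z$)
$\left(4 \left(-5\right) U{\left(5,3 \right)} + 87\right) Z{\left(-7,13 \right)} = \left(4 \left(-5\right) 3 \cdot 3 + 87\right) \frac{5 - 7}{-4 - 7} = \left(\left(-20\right) 9 + 87\right) \frac{1}{-11} \left(-2\right) = \left(-180 + 87\right) \left(\left(- \frac{1}{11}\right) \left(-2\right)\right) = \left(-93\right) \frac{2}{11} = - \frac{186}{11}$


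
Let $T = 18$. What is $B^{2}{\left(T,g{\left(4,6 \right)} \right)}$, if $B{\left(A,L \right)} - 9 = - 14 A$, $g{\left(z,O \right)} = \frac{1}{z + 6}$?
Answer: $59049$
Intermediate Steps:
$g{\left(z,O \right)} = \frac{1}{6 + z}$
$B{\left(A,L \right)} = 9 - 14 A$
$B^{2}{\left(T,g{\left(4,6 \right)} \right)} = \left(9 - 252\right)^{2} = \left(-243\right)^{2} = 59049$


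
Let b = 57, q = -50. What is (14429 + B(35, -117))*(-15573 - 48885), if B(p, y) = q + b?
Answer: -930515688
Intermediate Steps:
B(p, y) = 7 (B(p, y) = -50 + 57 = 7)
(14429 + B(35, -117))*(-15573 - 48885) = (14429 + 7)*(-15573 - 48885) = 14436*(-64458) = -930515688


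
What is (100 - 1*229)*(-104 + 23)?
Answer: 10449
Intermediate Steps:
(100 - 1*229)*(-104 + 23) = (100 - 229)*(-81) = -129*(-81) = 10449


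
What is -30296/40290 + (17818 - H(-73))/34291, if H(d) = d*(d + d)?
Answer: -375201868/690792195 ≈ -0.54315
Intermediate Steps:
H(d) = 2*d**2 (H(d) = d*(2*d) = 2*d**2)
-30296/40290 + (17818 - H(-73))/34291 = -30296/40290 + (17818 - 2*(-73)**2)/34291 = -30296*1/40290 + (17818 - 2*5329)*(1/34291) = -15148/20145 + (17818 - 1*10658)*(1/34291) = -15148/20145 + (17818 - 10658)*(1/34291) = -15148/20145 + 7160*(1/34291) = -15148/20145 + 7160/34291 = -375201868/690792195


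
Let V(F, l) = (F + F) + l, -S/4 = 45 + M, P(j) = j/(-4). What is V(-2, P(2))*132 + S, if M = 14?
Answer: -830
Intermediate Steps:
P(j) = -j/4 (P(j) = j*(-¼) = -j/4)
S = -236 (S = -4*(45 + 14) = -4*59 = -236)
V(F, l) = l + 2*F (V(F, l) = 2*F + l = l + 2*F)
V(-2, P(2))*132 + S = (-¼*2 + 2*(-2))*132 - 236 = (-½ - 4)*132 - 236 = -9/2*132 - 236 = -594 - 236 = -830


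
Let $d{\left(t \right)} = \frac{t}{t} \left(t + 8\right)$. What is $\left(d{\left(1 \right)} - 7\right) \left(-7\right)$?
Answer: $-14$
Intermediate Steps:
$d{\left(t \right)} = 8 + t$ ($d{\left(t \right)} = 1 \left(8 + t\right) = 8 + t$)
$\left(d{\left(1 \right)} - 7\right) \left(-7\right) = \left(\left(8 + 1\right) - 7\right) \left(-7\right) = \left(9 - 7\right) \left(-7\right) = 2 \left(-7\right) = -14$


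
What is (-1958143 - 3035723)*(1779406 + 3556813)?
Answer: -26648362632654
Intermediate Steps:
(-1958143 - 3035723)*(1779406 + 3556813) = -4993866*5336219 = -26648362632654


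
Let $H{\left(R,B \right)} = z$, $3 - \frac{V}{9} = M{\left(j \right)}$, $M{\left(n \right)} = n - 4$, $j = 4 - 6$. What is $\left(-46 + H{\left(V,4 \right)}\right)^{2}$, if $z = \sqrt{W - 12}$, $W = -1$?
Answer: $\left(46 - i \sqrt{13}\right)^{2} \approx 2103.0 - 331.71 i$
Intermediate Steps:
$j = -2$ ($j = 4 - 6 = -2$)
$M{\left(n \right)} = -4 + n$ ($M{\left(n \right)} = n - 4 = -4 + n$)
$V = 81$ ($V = 27 - 9 \left(-4 - 2\right) = 27 - -54 = 27 + 54 = 81$)
$z = i \sqrt{13}$ ($z = \sqrt{-1 - 12} = \sqrt{-13} = i \sqrt{13} \approx 3.6056 i$)
$H{\left(R,B \right)} = i \sqrt{13}$
$\left(-46 + H{\left(V,4 \right)}\right)^{2} = \left(-46 + i \sqrt{13}\right)^{2}$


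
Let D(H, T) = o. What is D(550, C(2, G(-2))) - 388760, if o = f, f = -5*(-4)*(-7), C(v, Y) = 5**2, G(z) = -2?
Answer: -388900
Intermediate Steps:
C(v, Y) = 25
f = -140 (f = 20*(-7) = -140)
o = -140
D(H, T) = -140
D(550, C(2, G(-2))) - 388760 = -140 - 388760 = -388900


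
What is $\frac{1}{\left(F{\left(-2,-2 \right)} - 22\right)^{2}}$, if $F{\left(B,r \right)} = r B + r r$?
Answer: $\frac{1}{196} \approx 0.005102$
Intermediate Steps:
$F{\left(B,r \right)} = r^{2} + B r$ ($F{\left(B,r \right)} = B r + r^{2} = r^{2} + B r$)
$\frac{1}{\left(F{\left(-2,-2 \right)} - 22\right)^{2}} = \frac{1}{\left(- 2 \left(-2 - 2\right) - 22\right)^{2}} = \frac{1}{\left(\left(-2\right) \left(-4\right) - 22\right)^{2}} = \frac{1}{\left(8 - 22\right)^{2}} = \frac{1}{\left(-14\right)^{2}} = \frac{1}{196}$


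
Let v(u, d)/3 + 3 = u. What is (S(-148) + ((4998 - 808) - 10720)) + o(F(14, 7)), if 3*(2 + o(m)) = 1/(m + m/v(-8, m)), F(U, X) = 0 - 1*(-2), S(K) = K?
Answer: -427509/64 ≈ -6679.8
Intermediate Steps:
v(u, d) = -9 + 3*u
F(U, X) = 2 (F(U, X) = 0 + 2 = 2)
o(m) = -2 + 11/(32*m) (o(m) = -2 + 1/(3*(m + m/(-9 + 3*(-8)))) = -2 + 1/(3*(m + m/(-9 - 24))) = -2 + 1/(3*(m + m/(-33))) = -2 + 1/(3*(m + m*(-1/33))) = -2 + 1/(3*(m - m/33)) = -2 + 1/(3*((32*m/33))) = -2 + (33/(32*m))/3 = -2 + 11/(32*m))
(S(-148) + ((4998 - 808) - 10720)) + o(F(14, 7)) = (-148 + ((4998 - 808) - 10720)) + (-2 + (11/32)/2) = (-148 + (4190 - 10720)) + (-2 + (11/32)*(1/2)) = (-148 - 6530) + (-2 + 11/64) = -6678 - 117/64 = -427509/64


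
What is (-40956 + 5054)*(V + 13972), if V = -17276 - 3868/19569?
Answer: 2321417719288/19569 ≈ 1.1863e+8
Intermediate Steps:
V = -338077912/19569 (V = -17276 - 3868*1/19569 = -17276 - 3868/19569 = -338077912/19569 ≈ -17276.)
(-40956 + 5054)*(V + 13972) = (-40956 + 5054)*(-338077912/19569 + 13972) = -35902*(-64659844/19569) = 2321417719288/19569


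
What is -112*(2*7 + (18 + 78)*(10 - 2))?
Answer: -87584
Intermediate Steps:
-112*(2*7 + (18 + 78)*(10 - 2)) = -112*(14 + 96*8) = -112*(14 + 768) = -112*782 = -87584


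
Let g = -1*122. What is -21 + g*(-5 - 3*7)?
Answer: 3151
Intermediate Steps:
g = -122
-21 + g*(-5 - 3*7) = -21 - 122*(-5 - 3*7) = -21 - 122*(-5 - 21) = -21 - 122*(-26) = -21 + 3172 = 3151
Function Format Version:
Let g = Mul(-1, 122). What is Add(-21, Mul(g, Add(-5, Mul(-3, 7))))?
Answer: 3151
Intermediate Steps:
g = -122
Add(-21, Mul(g, Add(-5, Mul(-3, 7)))) = Add(-21, Mul(-122, Add(-5, Mul(-3, 7)))) = Add(-21, Mul(-122, Add(-5, -21))) = Add(-21, Mul(-122, -26)) = Add(-21, 3172) = 3151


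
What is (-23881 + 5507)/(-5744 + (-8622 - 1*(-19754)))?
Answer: -9187/2694 ≈ -3.4102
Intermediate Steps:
(-23881 + 5507)/(-5744 + (-8622 - 1*(-19754))) = -18374/(-5744 + (-8622 + 19754)) = -18374/(-5744 + 11132) = -18374/5388 = -18374*1/5388 = -9187/2694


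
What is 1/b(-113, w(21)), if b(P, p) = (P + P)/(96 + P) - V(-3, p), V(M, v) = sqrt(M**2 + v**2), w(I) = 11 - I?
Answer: 3842/19575 + 289*sqrt(109)/19575 ≈ 0.35041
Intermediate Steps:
b(P, p) = -sqrt(9 + p**2) + 2*P/(96 + P) (b(P, p) = (P + P)/(96 + P) - sqrt((-3)**2 + p**2) = (2*P)/(96 + P) - sqrt(9 + p**2) = 2*P/(96 + P) - sqrt(9 + p**2) = -sqrt(9 + p**2) + 2*P/(96 + P))
1/b(-113, w(21)) = 1/((-96*sqrt(9 + (11 - 1*21)**2) + 2*(-113) - 1*(-113)*sqrt(9 + (11 - 1*21)**2))/(96 - 113)) = 1/((-96*sqrt(9 + (11 - 21)**2) - 226 - 1*(-113)*sqrt(9 + (11 - 21)**2))/(-17)) = 1/(-(-96*sqrt(9 + (-10)**2) - 226 - 1*(-113)*sqrt(9 + (-10)**2))/17) = 1/(-(-96*sqrt(9 + 100) - 226 - 1*(-113)*sqrt(9 + 100))/17) = 1/(-(-96*sqrt(109) - 226 - 1*(-113)*sqrt(109))/17) = 1/(-(-96*sqrt(109) - 226 + 113*sqrt(109))/17) = 1/(-(-226 + 17*sqrt(109))/17) = 1/(226/17 - sqrt(109))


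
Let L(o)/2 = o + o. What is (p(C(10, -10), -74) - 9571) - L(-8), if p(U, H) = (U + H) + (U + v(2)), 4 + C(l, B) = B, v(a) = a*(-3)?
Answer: -9647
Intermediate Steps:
v(a) = -3*a
C(l, B) = -4 + B
L(o) = 4*o (L(o) = 2*(o + o) = 2*(2*o) = 4*o)
p(U, H) = -6 + H + 2*U (p(U, H) = (U + H) + (U - 3*2) = (H + U) + (U - 6) = (H + U) + (-6 + U) = -6 + H + 2*U)
(p(C(10, -10), -74) - 9571) - L(-8) = ((-6 - 74 + 2*(-4 - 10)) - 9571) - 4*(-8) = ((-6 - 74 + 2*(-14)) - 9571) - 1*(-32) = ((-6 - 74 - 28) - 9571) + 32 = (-108 - 9571) + 32 = -9679 + 32 = -9647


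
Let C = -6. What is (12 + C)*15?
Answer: 90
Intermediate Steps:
(12 + C)*15 = (12 - 6)*15 = 6*15 = 90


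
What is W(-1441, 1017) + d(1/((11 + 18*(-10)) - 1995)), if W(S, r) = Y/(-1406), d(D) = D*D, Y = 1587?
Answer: -3715877273/3292075888 ≈ -1.1287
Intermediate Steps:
d(D) = D²
W(S, r) = -1587/1406 (W(S, r) = 1587/(-1406) = 1587*(-1/1406) = -1587/1406)
W(-1441, 1017) + d(1/((11 + 18*(-10)) - 1995)) = -1587/1406 + (1/((11 + 18*(-10)) - 1995))² = -1587/1406 + (1/((11 - 180) - 1995))² = -1587/1406 + (1/(-169 - 1995))² = -1587/1406 + (1/(-2164))² = -1587/1406 + (-1/2164)² = -1587/1406 + 1/4682896 = -3715877273/3292075888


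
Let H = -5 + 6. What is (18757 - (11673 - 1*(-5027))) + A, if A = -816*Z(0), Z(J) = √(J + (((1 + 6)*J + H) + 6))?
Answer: 2057 - 816*√7 ≈ -101.93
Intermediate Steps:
H = 1
Z(J) = √(7 + 8*J) (Z(J) = √(J + (((1 + 6)*J + 1) + 6)) = √(J + ((7*J + 1) + 6)) = √(J + ((1 + 7*J) + 6)) = √(J + (7 + 7*J)) = √(7 + 8*J))
A = -816*√7 (A = -816*√(7 + 8*0) = -816*√(7 + 0) = -816*√7 ≈ -2158.9)
(18757 - (11673 - 1*(-5027))) + A = (18757 - (11673 - 1*(-5027))) - 816*√7 = (18757 - (11673 + 5027)) - 816*√7 = (18757 - 1*16700) - 816*√7 = (18757 - 16700) - 816*√7 = 2057 - 816*√7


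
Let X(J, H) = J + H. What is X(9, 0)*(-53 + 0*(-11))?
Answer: -477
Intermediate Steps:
X(J, H) = H + J
X(9, 0)*(-53 + 0*(-11)) = (0 + 9)*(-53 + 0*(-11)) = 9*(-53 + 0) = 9*(-53) = -477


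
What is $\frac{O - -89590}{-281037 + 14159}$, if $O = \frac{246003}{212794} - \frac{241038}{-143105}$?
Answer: $- \frac{2728270905997787}{8126938263774860} \approx -0.33571$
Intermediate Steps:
$O = \frac{86495699487}{30451885370}$ ($O = 246003 \cdot \frac{1}{212794} - - \frac{241038}{143105} = \frac{246003}{212794} + \frac{241038}{143105} = \frac{86495699487}{30451885370} \approx 2.8404$)
$\frac{O - -89590}{-281037 + 14159} = \frac{\frac{86495699487}{30451885370} - -89590}{-281037 + 14159} = \frac{\frac{86495699487}{30451885370} + 89590}{-266878} = \frac{2728270905997787}{30451885370} \left(- \frac{1}{266878}\right) = - \frac{2728270905997787}{8126938263774860}$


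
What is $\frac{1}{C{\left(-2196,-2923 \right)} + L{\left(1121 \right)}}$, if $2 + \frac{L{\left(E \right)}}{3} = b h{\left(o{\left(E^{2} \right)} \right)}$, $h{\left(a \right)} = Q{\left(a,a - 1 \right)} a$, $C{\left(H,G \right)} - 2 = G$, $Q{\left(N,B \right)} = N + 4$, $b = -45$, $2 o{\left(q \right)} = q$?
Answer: $- \frac{4}{213186148572923} \approx -1.8763 \cdot 10^{-14}$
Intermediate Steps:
$o{\left(q \right)} = \frac{q}{2}$
$Q{\left(N,B \right)} = 4 + N$
$C{\left(H,G \right)} = 2 + G$
$h{\left(a \right)} = a \left(4 + a\right)$ ($h{\left(a \right)} = \left(4 + a\right) a = a \left(4 + a\right)$)
$L{\left(E \right)} = -6 - \frac{135 E^{2} \left(4 + \frac{E^{2}}{2}\right)}{2}$ ($L{\left(E \right)} = -6 + 3 \left(- 45 \frac{E^{2}}{2} \left(4 + \frac{E^{2}}{2}\right)\right) = -6 + 3 \left(- 45 \frac{E^{2} \left(4 + \frac{E^{2}}{2}\right)}{2}\right) = -6 + 3 \left(- \frac{45 E^{2} \left(4 + \frac{E^{2}}{2}\right)}{2}\right) = -6 - \frac{135 E^{2} \left(4 + \frac{E^{2}}{2}\right)}{2}$)
$\frac{1}{C{\left(-2196,-2923 \right)} + L{\left(1121 \right)}} = \frac{1}{\left(2 - 2923\right) + \left(-6 + \frac{135 \cdot 1121^{2} \left(-8 - 1121^{2}\right)}{4}\right)} = \frac{1}{-2921 + \left(-6 + \frac{135}{4} \cdot 1256641 \left(-8 - 1256641\right)\right)} = \frac{1}{-2921 + \left(-6 + \frac{135}{4} \cdot 1256641 \left(-1256649\right)\right)} = \frac{1}{-2921 - \frac{213186148561239}{4}} = \frac{1}{- \frac{213186148572923}{4}} = - \frac{4}{213186148572923}$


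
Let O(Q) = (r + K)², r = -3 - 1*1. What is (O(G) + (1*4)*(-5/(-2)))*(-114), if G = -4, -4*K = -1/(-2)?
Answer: -98553/32 ≈ -3079.8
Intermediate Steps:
r = -4 (r = -3 - 1 = -4)
K = -⅛ (K = -(-1)/(4*(-2)) = -(-1)*(-1)/(4*2) = -¼*½ = -⅛ ≈ -0.12500)
O(Q) = 1089/64 (O(Q) = (-4 - ⅛)² = (-33/8)² = 1089/64)
(O(G) + (1*4)*(-5/(-2)))*(-114) = (1089/64 + (1*4)*(-5/(-2)))*(-114) = (1089/64 + 4*(-5*(-½)))*(-114) = (1089/64 + 4*(5/2))*(-114) = (1089/64 + 10)*(-114) = (1729/64)*(-114) = -98553/32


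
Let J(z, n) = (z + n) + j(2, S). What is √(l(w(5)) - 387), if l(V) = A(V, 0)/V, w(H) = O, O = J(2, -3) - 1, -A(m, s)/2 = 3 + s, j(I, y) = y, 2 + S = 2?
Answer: 8*I*√6 ≈ 19.596*I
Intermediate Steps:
S = 0 (S = -2 + 2 = 0)
J(z, n) = n + z (J(z, n) = (z + n) + 0 = (n + z) + 0 = n + z)
A(m, s) = -6 - 2*s (A(m, s) = -2*(3 + s) = -6 - 2*s)
O = -2 (O = (-3 + 2) - 1 = -1 - 1 = -2)
w(H) = -2
l(V) = -6/V (l(V) = (-6 - 2*0)/V = (-6 + 0)/V = -6/V)
√(l(w(5)) - 387) = √(-6/(-2) - 387) = √(-6*(-½) - 387) = √(3 - 387) = √(-384) = 8*I*√6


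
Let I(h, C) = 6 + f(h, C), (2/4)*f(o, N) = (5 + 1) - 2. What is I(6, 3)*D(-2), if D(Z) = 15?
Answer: 210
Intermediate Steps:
f(o, N) = 8 (f(o, N) = 2*((5 + 1) - 2) = 2*(6 - 2) = 2*4 = 8)
I(h, C) = 14 (I(h, C) = 6 + 8 = 14)
I(6, 3)*D(-2) = 14*15 = 210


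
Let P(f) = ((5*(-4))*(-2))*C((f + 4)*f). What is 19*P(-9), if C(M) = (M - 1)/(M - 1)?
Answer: 760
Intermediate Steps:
C(M) = 1 (C(M) = (-1 + M)/(-1 + M) = 1)
P(f) = 40 (P(f) = ((5*(-4))*(-2))*1 = -20*(-2)*1 = 40*1 = 40)
19*P(-9) = 19*40 = 760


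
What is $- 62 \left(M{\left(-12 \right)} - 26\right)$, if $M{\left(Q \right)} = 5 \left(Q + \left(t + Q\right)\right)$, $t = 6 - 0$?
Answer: $7192$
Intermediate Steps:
$t = 6$ ($t = 6 + 0 = 6$)
$M{\left(Q \right)} = 30 + 10 Q$ ($M{\left(Q \right)} = 5 \left(Q + \left(6 + Q\right)\right) = 5 \left(6 + 2 Q\right) = 30 + 10 Q$)
$- 62 \left(M{\left(-12 \right)} - 26\right) = - 62 \left(\left(30 + 10 \left(-12\right)\right) - 26\right) = - 62 \left(\left(30 - 120\right) - 26\right) = - 62 \left(-90 - 26\right) = \left(-62\right) \left(-116\right) = 7192$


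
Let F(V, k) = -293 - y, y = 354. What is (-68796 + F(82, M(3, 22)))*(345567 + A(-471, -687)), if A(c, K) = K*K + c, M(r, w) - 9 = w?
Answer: -56739444795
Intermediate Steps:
M(r, w) = 9 + w
A(c, K) = c + K² (A(c, K) = K² + c = c + K²)
F(V, k) = -647 (F(V, k) = -293 - 1*354 = -293 - 354 = -647)
(-68796 + F(82, M(3, 22)))*(345567 + A(-471, -687)) = (-68796 - 647)*(345567 + (-471 + (-687)²)) = -69443*(345567 + (-471 + 471969)) = -69443*(345567 + 471498) = -69443*817065 = -56739444795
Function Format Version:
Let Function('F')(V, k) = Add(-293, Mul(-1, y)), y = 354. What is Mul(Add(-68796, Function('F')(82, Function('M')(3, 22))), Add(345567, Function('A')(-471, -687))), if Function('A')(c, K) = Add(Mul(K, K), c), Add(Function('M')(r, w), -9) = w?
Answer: -56739444795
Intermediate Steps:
Function('M')(r, w) = Add(9, w)
Function('A')(c, K) = Add(c, Pow(K, 2)) (Function('A')(c, K) = Add(Pow(K, 2), c) = Add(c, Pow(K, 2)))
Function('F')(V, k) = -647 (Function('F')(V, k) = Add(-293, Mul(-1, 354)) = Add(-293, -354) = -647)
Mul(Add(-68796, Function('F')(82, Function('M')(3, 22))), Add(345567, Function('A')(-471, -687))) = Mul(Add(-68796, -647), Add(345567, Add(-471, Pow(-687, 2)))) = Mul(-69443, Add(345567, Add(-471, 471969))) = Mul(-69443, Add(345567, 471498)) = Mul(-69443, 817065) = -56739444795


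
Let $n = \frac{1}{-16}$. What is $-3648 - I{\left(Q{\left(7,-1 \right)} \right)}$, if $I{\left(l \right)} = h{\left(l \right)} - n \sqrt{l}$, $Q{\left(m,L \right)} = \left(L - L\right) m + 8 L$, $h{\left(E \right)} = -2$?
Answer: $-3646 - \frac{i \sqrt{2}}{8} \approx -3646.0 - 0.17678 i$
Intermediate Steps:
$n = - \frac{1}{16} \approx -0.0625$
$Q{\left(m,L \right)} = 8 L$ ($Q{\left(m,L \right)} = 0 m + 8 L = 0 + 8 L = 8 L$)
$I{\left(l \right)} = -2 + \frac{\sqrt{l}}{16}$ ($I{\left(l \right)} = -2 - - \frac{\sqrt{l}}{16} = -2 + \frac{\sqrt{l}}{16}$)
$-3648 - I{\left(Q{\left(7,-1 \right)} \right)} = -3648 - \left(-2 + \frac{\sqrt{8 \left(-1\right)}}{16}\right) = -3648 - \left(-2 + \frac{\sqrt{-8}}{16}\right) = -3648 - \left(-2 + \frac{2 i \sqrt{2}}{16}\right) = -3648 - \left(-2 + \frac{i \sqrt{2}}{8}\right) = -3648 + \left(2 - \frac{i \sqrt{2}}{8}\right) = -3646 - \frac{i \sqrt{2}}{8}$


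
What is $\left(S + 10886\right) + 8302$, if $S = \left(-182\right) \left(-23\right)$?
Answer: $23374$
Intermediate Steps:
$S = 4186$
$\left(S + 10886\right) + 8302 = \left(4186 + 10886\right) + 8302 = 15072 + 8302 = 23374$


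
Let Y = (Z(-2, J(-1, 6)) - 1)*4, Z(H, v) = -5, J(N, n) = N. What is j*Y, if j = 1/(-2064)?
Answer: 1/86 ≈ 0.011628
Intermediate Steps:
j = -1/2064 ≈ -0.00048450
Y = -24 (Y = (-5 - 1)*4 = -6*4 = -24)
j*Y = -1/2064*(-24) = 1/86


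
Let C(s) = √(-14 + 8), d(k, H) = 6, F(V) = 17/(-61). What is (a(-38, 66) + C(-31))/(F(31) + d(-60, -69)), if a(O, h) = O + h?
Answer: 1708/349 + 61*I*√6/349 ≈ 4.894 + 0.42813*I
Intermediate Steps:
F(V) = -17/61 (F(V) = 17*(-1/61) = -17/61)
C(s) = I*√6 (C(s) = √(-6) = I*√6)
(a(-38, 66) + C(-31))/(F(31) + d(-60, -69)) = ((-38 + 66) + I*√6)/(-17/61 + 6) = (28 + I*√6)/(349/61) = (28 + I*√6)*(61/349) = 1708/349 + 61*I*√6/349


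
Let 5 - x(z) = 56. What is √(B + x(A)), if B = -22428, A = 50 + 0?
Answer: I*√22479 ≈ 149.93*I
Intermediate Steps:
A = 50
x(z) = -51 (x(z) = 5 - 1*56 = 5 - 56 = -51)
√(B + x(A)) = √(-22428 - 51) = √(-22479) = I*√22479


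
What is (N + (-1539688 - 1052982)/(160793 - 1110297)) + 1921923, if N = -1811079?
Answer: 52624707023/474752 ≈ 1.1085e+5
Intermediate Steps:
(N + (-1539688 - 1052982)/(160793 - 1110297)) + 1921923 = (-1811079 + (-1539688 - 1052982)/(160793 - 1110297)) + 1921923 = (-1811079 - 2592670/(-949504)) + 1921923 = (-1811079 - 2592670*(-1/949504)) + 1921923 = (-1811079 + 1296335/474752) + 1921923 = -859812081073/474752 + 1921923 = 52624707023/474752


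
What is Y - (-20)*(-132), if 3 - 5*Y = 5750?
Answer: -18947/5 ≈ -3789.4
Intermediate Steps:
Y = -5747/5 (Y = 3/5 - 1/5*5750 = 3/5 - 1150 = -5747/5 ≈ -1149.4)
Y - (-20)*(-132) = -5747/5 - (-20)*(-132) = -5747/5 - 1*2640 = -5747/5 - 2640 = -18947/5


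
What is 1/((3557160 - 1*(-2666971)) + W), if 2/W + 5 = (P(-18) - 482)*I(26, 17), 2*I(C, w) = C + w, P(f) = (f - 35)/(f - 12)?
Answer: 619801/3857722617811 ≈ 1.6066e-7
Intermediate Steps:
P(f) = (-35 + f)/(-12 + f)
I(C, w) = C/2 + w/2 (I(C, w) = (C + w)/2 = C/2 + w/2)
W = -120/619801 (W = 2/(-5 + ((-35 - 18)/(-12 - 18) - 482)*((1/2)*26 + (1/2)*17)) = 2/(-5 + (-53/(-30) - 482)*(13 + 17/2)) = 2/(-5 + (-1/30*(-53) - 482)*(43/2)) = 2/(-5 + (53/30 - 482)*(43/2)) = 2/(-5 - 14407/30*43/2) = 2/(-5 - 619501/60) = 2/(-619801/60) = 2*(-60/619801) = -120/619801 ≈ -0.00019361)
1/((3557160 - 1*(-2666971)) + W) = 1/((3557160 - 1*(-2666971)) - 120/619801) = 1/((3557160 + 2666971) - 120/619801) = 1/(6224131 - 120/619801) = 1/(3857722617811/619801) = 619801/3857722617811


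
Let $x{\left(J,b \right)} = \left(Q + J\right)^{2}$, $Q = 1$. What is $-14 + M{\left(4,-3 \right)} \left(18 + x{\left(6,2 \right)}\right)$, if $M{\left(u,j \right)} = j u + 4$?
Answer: $-550$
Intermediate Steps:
$x{\left(J,b \right)} = \left(1 + J\right)^{2}$
$M{\left(u,j \right)} = 4 + j u$
$-14 + M{\left(4,-3 \right)} \left(18 + x{\left(6,2 \right)}\right) = -14 + \left(4 - 12\right) \left(18 + \left(1 + 6\right)^{2}\right) = -14 + \left(4 - 12\right) \left(18 + 7^{2}\right) = -14 - 8 \left(18 + 49\right) = -14 - 536 = -550$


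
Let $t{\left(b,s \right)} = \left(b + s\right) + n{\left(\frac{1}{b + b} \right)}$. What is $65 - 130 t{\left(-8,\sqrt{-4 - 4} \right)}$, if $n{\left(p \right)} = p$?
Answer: $\frac{8905}{8} - 260 i \sqrt{2} \approx 1113.1 - 367.7 i$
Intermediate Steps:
$t{\left(b,s \right)} = b + s + \frac{1}{2 b}$ ($t{\left(b,s \right)} = \left(b + s\right) + \frac{1}{b + b} = \left(b + s\right) + \frac{1}{2 b} = b + s + \frac{1}{2 b}$)
$65 - 130 t{\left(-8,\sqrt{-4 - 4} \right)} = 65 - 130 \left(-8 + \sqrt{-4 - 4} + \frac{1}{2 \left(-8\right)}\right) = 65 - 130 \left(-8 + \sqrt{-8} + \frac{1}{2} \left(- \frac{1}{8}\right)\right) = 65 - 130 \left(-8 + 2 i \sqrt{2} - \frac{1}{16}\right) = 65 - 130 \left(- \frac{129}{16} + 2 i \sqrt{2}\right) = 65 + \left(\frac{8385}{8} - 260 i \sqrt{2}\right) = \frac{8905}{8} - 260 i \sqrt{2}$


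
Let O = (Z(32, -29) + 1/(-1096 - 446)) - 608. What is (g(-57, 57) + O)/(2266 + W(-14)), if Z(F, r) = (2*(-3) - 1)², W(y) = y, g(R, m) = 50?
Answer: -784879/3472584 ≈ -0.22602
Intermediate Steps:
Z(F, r) = 49 (Z(F, r) = (-6 - 1)² = (-7)² = 49)
O = -861979/1542 (O = (49 + 1/(-1096 - 446)) - 608 = (49 + 1/(-1542)) - 608 = (49 - 1/1542) - 608 = 75557/1542 - 608 = -861979/1542 ≈ -559.00)
(g(-57, 57) + O)/(2266 + W(-14)) = (50 - 861979/1542)/(2266 - 14) = -784879/1542/2252 = -784879/1542*1/2252 = -784879/3472584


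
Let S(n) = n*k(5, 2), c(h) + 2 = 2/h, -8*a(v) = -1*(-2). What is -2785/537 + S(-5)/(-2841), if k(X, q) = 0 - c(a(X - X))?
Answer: -2628445/508539 ≈ -5.1686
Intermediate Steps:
a(v) = -¼ (a(v) = -(-1)*(-2)/8 = -⅛*2 = -¼)
c(h) = -2 + 2/h
k(X, q) = 10 (k(X, q) = 0 - (-2 + 2/(-¼)) = 0 - (-2 + 2*(-4)) = 0 - (-2 - 8) = 0 - 1*(-10) = 0 + 10 = 10)
S(n) = 10*n (S(n) = n*10 = 10*n)
-2785/537 + S(-5)/(-2841) = -2785/537 + (10*(-5))/(-2841) = -2785*1/537 - 50*(-1/2841) = -2785/537 + 50/2841 = -2628445/508539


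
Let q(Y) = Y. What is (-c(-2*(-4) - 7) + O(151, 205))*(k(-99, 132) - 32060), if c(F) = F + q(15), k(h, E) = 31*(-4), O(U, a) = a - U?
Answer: -1222992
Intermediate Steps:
k(h, E) = -124
c(F) = 15 + F (c(F) = F + 15 = 15 + F)
(-c(-2*(-4) - 7) + O(151, 205))*(k(-99, 132) - 32060) = (-(15 + (-2*(-4) - 7)) + (205 - 1*151))*(-124 - 32060) = (-(15 + (8 - 7)) + (205 - 151))*(-32184) = (-(15 + 1) + 54)*(-32184) = (-1*16 + 54)*(-32184) = (-16 + 54)*(-32184) = 38*(-32184) = -1222992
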